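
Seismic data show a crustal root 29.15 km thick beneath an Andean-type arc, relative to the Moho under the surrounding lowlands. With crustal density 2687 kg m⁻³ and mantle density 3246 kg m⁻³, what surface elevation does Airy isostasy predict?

6.06 km

Balancing pressure at the compensation depth: ρ_c h = (ρ_m − ρ_c) r.
h = r (ρ_m − ρ_c) / ρ_c = 29.15 km × (3246 − 2687) / 2687 = 6.06 km.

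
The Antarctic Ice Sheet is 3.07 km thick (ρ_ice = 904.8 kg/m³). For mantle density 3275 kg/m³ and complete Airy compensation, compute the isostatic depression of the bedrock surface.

0.848 km

For local isostatic compensation: the ice load ρ_ice t is balanced by mantle displaced below, ρ_m s.
s = t ρ_ice / ρ_m = 3.07 km × 904.8/3275 = 0.848 km.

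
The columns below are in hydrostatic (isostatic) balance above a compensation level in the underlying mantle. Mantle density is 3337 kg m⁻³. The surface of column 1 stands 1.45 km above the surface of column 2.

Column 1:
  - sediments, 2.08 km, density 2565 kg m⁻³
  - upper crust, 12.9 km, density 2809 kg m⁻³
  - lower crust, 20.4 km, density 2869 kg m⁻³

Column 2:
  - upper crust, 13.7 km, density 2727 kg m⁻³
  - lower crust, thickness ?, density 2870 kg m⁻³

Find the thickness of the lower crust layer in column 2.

10.2 km

Take the compensation level at the base of the deeper column (depth z_c below the surface of column 1) and equate Σ ρ_i t_i down to z_c; mantle fills any gap and the z_c terms cancel.
Column 1: 2.08×2565 + 12.9×2809 + 20.4×2869 + (z_c − 35.38)×3337
Column 2: 1.45×0 + 13.7×2727 + x×2870 + (z_c − 1.45 − 13.7 − x)×3337
The z_c×3337 term appears on both sides and cancels. Collect the known terms of each column as K = Σ(ρt)_known − 3337 × (depth of known layers): K_1 = 100098.9 − 3337×35.38 = −17964.16; K_2 = 37359.9 − 3337×(1.45 + 13.7) = −13195.65.
Balance: K_1 = K_2 − x×(3337 − 2870), so x = (K_2 − K_1)/(3337 − 2870) = 4768.51/467 = 10.2 km.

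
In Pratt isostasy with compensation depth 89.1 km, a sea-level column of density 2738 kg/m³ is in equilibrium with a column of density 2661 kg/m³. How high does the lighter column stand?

2.58 km

ρ_ref D = ρ (D + h) → h = D (ρ_ref − ρ)/ρ.
h = 89.1 km × (2738 − 2661)/2661 = 2.58 km.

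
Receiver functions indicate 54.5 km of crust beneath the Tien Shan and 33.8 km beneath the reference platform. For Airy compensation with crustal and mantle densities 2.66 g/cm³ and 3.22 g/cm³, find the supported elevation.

Excess crust Δ = 54.5 km − 33.8 km = 20.7 km, split between elevation h and root r with h + r = Δ.
Airy balance ρ_c h = (ρ_m − ρ_c) r gives r = h ρ_c/(ρ_m − ρ_c), so h (1 + ρ_c/(ρ_m − ρ_c)) = Δ, i.e. h = Δ (ρ_m − ρ_c)/ρ_m.
h = 20.7 km × 0.56/3.22 = 3.6 km.

3.6 km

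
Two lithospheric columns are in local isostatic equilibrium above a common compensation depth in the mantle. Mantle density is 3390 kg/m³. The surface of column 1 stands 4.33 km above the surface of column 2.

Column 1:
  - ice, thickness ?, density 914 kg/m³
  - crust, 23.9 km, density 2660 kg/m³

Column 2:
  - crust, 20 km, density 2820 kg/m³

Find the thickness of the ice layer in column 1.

Take the compensation level at the base of the deeper column (depth z_c below the surface of column 1) and equate Σ ρ_i t_i down to z_c; mantle fills any gap and the z_c terms cancel.
Column 1: x×914 + 23.9×2660 + (z_c − 23.9 − x)×3390
Column 2: 4.33×0 + 20×2820 + (z_c − 4.33 − 20)×3390
The z_c×3390 term appears on both sides and cancels. Collect the known terms of each column as K = Σ(ρt)_known − 3390 × (depth of known layers): K_1 = 63574 − 3390×23.9 = −17447; K_2 = 56400 − 3390×(4.33 + 20) = −26078.7.
Balance: K_1 − x×(3390 − 914) = K_2, so x = (K_1 − K_2)/(3390 − 914) = 8631.7/2476 = 3.49 km.

3.49 km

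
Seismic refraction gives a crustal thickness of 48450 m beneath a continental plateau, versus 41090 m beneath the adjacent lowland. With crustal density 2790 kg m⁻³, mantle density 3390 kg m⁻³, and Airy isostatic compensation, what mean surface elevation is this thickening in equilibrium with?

Excess crust Δ = 48450 m − 41090 m = 7360 m, split between elevation h and root r with h + r = Δ.
Airy balance ρ_c h = (ρ_m − ρ_c) r gives r = h ρ_c/(ρ_m − ρ_c), so h (1 + ρ_c/(ρ_m − ρ_c)) = Δ, i.e. h = Δ (ρ_m − ρ_c)/ρ_m.
h = 7360 m × 600/3390 = 1300 m.

1300 m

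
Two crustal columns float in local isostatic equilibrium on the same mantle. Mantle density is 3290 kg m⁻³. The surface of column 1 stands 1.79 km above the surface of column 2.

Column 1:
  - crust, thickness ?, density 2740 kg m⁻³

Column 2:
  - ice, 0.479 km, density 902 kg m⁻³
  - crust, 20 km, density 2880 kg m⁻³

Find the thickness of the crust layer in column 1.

27.7 km

Take the compensation level at the base of the deeper column (depth z_c below the surface of column 1) and equate Σ ρ_i t_i down to z_c; mantle fills any gap and the z_c terms cancel.
Column 1: x×2740 + (z_c − 0 − x)×3290
Column 2: 1.79×0 + 0.479×902 + 20×2880 + (z_c − 1.79 − 20.479)×3290
The z_c×3290 term appears on both sides and cancels. Collect the known terms of each column as K = Σ(ρt)_known − 3290 × (depth of known layers): K_1 = 0 − 3290×0 = 0; K_2 = 58032.058 − 3290×(1.79 + 20.479) = −15232.952.
Balance: K_1 − x×(3290 − 2740) = K_2, so x = (K_1 − K_2)/(3290 − 2740) = 15233/550 = 27.7 km.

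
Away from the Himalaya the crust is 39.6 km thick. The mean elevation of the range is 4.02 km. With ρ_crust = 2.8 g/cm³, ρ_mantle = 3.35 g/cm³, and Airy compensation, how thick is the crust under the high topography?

Root depth r = h ρ_c / (ρ_m − ρ_c) = 4.02 km × 2.8 / 0.55 = 20.47 km.
Total thickness = T + h + r = 39.6 km + 4.02 km + 20.47 km = 64.1 km.

64.1 km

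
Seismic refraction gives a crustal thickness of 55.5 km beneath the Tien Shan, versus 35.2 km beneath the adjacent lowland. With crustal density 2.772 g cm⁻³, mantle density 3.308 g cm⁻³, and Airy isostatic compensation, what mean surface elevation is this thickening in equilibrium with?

Excess crust Δ = 55.5 km − 35.2 km = 20.3 km, split between elevation h and root r with h + r = Δ.
Airy balance ρ_c h = (ρ_m − ρ_c) r gives r = h ρ_c/(ρ_m − ρ_c), so h (1 + ρ_c/(ρ_m − ρ_c)) = Δ, i.e. h = Δ (ρ_m − ρ_c)/ρ_m.
h = 20.3 km × 0.536/3.308 = 3.29 km.

3.29 km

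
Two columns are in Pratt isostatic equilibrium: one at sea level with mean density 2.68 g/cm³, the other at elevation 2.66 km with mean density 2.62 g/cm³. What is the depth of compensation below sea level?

ρ_ref D = ρ (D + h) → D (ρ_ref − ρ) = ρ h.
D = ρ h/(ρ_ref − ρ) = 2.62 × 2.66 km/(2.68 − 2.62) = 116 km.

116 km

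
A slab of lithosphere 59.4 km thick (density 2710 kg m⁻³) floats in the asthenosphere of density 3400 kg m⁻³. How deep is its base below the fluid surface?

Draft d = t ρ_obj/ρ_fluid = 59.4 km × 2710/3400 = 47.3 km.

47.3 km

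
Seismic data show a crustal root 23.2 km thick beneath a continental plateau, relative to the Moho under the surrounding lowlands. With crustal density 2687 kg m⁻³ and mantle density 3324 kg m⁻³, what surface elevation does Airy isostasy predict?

Equating mass per unit area of the two columns: ρ_c h = (ρ_m − ρ_c) r.
h = r (ρ_m − ρ_c) / ρ_c = 23.2 km × (3324 − 2687) / 2687 = 5.5 km.

5.5 km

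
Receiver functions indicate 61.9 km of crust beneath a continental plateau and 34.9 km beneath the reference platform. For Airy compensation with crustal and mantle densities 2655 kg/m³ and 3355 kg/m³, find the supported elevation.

Excess crust Δ = 61.9 km − 34.9 km = 27 km, split between elevation h and root r with h + r = Δ.
Airy balance ρ_c h = (ρ_m − ρ_c) r gives r = h ρ_c/(ρ_m − ρ_c), so h (1 + ρ_c/(ρ_m − ρ_c)) = Δ, i.e. h = Δ (ρ_m − ρ_c)/ρ_m.
h = 27 km × 700/3355 = 5.63 km.

5.63 km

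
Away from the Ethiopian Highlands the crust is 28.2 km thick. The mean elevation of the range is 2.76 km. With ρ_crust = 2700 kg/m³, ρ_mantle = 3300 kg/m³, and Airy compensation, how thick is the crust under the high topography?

Root depth r = h ρ_c / (ρ_m − ρ_c) = 2.76 km × 2700 / 600 = 12.42 km.
Total thickness = T + h + r = 28.2 km + 2.76 km + 12.42 km = 43.4 km.

43.4 km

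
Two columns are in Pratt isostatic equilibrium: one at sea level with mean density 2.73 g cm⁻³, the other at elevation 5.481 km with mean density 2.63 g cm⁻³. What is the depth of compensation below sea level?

144 km

ρ_ref D = ρ (D + h) → D (ρ_ref − ρ) = ρ h.
D = ρ h/(ρ_ref − ρ) = 2.63 × 5.481 km/(2.73 − 2.63) = 144 km.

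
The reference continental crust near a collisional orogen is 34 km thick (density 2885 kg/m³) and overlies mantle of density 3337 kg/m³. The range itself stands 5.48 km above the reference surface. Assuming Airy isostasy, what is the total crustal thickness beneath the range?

Root depth r = h ρ_c / (ρ_m − ρ_c) = 5.48 km × 2885 / 452 = 34.98 km.
Total thickness = T + h + r = 34 km + 5.48 km + 34.98 km = 74.5 km.

74.5 km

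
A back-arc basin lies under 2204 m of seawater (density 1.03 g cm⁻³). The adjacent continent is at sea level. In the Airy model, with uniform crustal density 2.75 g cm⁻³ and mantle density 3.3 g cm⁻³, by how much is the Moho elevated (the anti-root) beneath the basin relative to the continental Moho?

6890 m

Balancing pressure at the compensation depth: replacing crust with seawater at the top is compensated by replacing crust with mantle at the base: d (ρ_c − ρ_w) = a (ρ_m − ρ_c).
a = d (ρ_c − ρ_w)/(ρ_m − ρ_c) = 2204 m × 1.72/0.55 = 6890 m.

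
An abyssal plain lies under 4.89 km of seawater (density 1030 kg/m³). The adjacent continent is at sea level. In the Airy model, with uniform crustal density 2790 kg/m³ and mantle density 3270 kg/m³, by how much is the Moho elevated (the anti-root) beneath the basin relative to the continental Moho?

Balancing pressure at the compensation depth: replacing crust with seawater at the top is compensated by replacing crust with mantle at the base: d (ρ_c − ρ_w) = a (ρ_m − ρ_c).
a = d (ρ_c − ρ_w)/(ρ_m − ρ_c) = 4.89 km × 1760/480 = 17.9 km.

17.9 km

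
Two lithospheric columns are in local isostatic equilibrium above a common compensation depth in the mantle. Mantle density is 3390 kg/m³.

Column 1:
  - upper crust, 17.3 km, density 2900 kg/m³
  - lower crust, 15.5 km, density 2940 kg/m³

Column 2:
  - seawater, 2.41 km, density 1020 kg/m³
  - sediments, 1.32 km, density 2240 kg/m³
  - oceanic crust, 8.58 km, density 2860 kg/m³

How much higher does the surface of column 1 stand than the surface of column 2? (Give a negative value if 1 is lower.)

For any compensation level in the mantle, the mantle terms cancel and isostasy reduces to e = (Σt_1 − Σt_2) − (Σ(ρt)_1 − Σ(ρt)_2) / ρ_m.
Σt_1 = 32.8 km; Σt_2 = 12.31 km; Σ(ρt)_1 = 95740; Σ(ρt)_2 = 29953.8 (in km·kg/m³).
e = (32.8 − 12.31) − (95740 − 29953.8) / 3390 = 1.08 km.

1.08 km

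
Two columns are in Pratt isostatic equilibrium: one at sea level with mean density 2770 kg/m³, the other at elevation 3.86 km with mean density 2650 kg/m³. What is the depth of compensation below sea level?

ρ_ref D = ρ (D + h) → D (ρ_ref − ρ) = ρ h.
D = ρ h/(ρ_ref − ρ) = 2650 × 3.86 km/(2770 − 2650) = 85.2 km.

85.2 km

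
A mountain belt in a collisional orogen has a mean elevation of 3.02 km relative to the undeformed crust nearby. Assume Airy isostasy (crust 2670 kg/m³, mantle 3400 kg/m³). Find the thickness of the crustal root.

11 km

Isostatic balance requires: the weight of the topography is balanced by the buoyancy of the root, ρ_c h = (ρ_m − ρ_c) r.
r = h · ρ_c / (ρ_m − ρ_c) = 3.02 km × 2670 / (3400 − 2670) = 11 km.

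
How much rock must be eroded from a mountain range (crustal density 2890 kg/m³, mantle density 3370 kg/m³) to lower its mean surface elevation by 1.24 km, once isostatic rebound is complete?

8.71 km

Net drop Δ = e − u = e − e ρ_c/ρ_m = e (ρ_m − ρ_c)/ρ_m.
e = Δ ρ_m/(ρ_m − ρ_c) = 1.24 km × 3370/480 = 8.71 km.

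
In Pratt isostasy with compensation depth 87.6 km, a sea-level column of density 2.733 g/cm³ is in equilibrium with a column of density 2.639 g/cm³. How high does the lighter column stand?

ρ_ref D = ρ (D + h) → h = D (ρ_ref − ρ)/ρ.
h = 87.6 km × (2.733 − 2.639)/2.639 = 3.12 km.

3.12 km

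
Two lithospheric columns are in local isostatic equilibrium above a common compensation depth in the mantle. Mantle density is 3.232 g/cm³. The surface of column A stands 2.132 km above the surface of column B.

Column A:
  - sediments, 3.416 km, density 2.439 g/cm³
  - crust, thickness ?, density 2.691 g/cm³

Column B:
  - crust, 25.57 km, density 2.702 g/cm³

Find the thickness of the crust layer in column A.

Take the compensation level at the base of the deeper column (depth z_c below the surface of column A) and equate Σ ρ_i t_i down to z_c; mantle fills any gap and the z_c terms cancel.
Column A: 3.416×2.439 + x×2.691 + (z_c − 3.416 − x)×3.232
Column B: 2.132×0 + 25.57×2.702 + (z_c − 2.132 − 25.57)×3.232
The z_c×3.232 term appears on both sides and cancels. Collect the known terms of each column as K = Σ(ρt)_known − 3.232 × (depth of known layers): K_A = 8.331624 − 3.232×3.416 = −2.708888; K_B = 69.09014 − 3.232×(2.132 + 25.57) = −20.442724.
Balance: K_A − x×(3.232 − 2.691) = K_B, so x = (K_A − K_B)/(3.232 − 2.691) = 17.7338/0.541 = 32.8 km.

32.8 km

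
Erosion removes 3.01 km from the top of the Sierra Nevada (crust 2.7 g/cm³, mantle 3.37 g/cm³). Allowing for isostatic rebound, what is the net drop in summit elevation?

Rebound u = e ρ_c/ρ_m = 3.01 km × 2.7/3.37 = 2.412 km.
Net surface drop = e − u = 3.01 km − 2.412 km = e (ρ_m − ρ_c)/ρ_m = 0.598 km.

0.598 km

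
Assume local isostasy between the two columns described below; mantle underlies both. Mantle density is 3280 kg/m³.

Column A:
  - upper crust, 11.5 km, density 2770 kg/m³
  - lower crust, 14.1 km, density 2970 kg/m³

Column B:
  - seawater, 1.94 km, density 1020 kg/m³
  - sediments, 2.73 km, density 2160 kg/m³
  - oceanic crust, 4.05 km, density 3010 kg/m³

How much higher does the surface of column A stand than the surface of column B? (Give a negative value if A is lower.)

0.518 km

For any compensation level in the mantle, the mantle terms cancel and isostasy reduces to e = (Σt_A − Σt_B) − (Σ(ρt)_A − Σ(ρt)_B) / ρ_m.
Σt_A = 25.6 km; Σt_B = 8.72 km; Σ(ρt)_A = 73732; Σ(ρt)_B = 20066.1 (in km·kg/m³).
e = (25.6 − 8.72) − (73732 − 20066.1) / 3280 = 0.518 km.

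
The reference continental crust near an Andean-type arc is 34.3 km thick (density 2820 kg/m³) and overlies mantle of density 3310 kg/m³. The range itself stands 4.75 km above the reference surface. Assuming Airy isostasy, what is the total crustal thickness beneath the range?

66.4 km

Root depth r = h ρ_c / (ρ_m − ρ_c) = 4.75 km × 2820 / 490 = 27.34 km.
Total thickness = T + h + r = 34.3 km + 4.75 km + 27.34 km = 66.4 km.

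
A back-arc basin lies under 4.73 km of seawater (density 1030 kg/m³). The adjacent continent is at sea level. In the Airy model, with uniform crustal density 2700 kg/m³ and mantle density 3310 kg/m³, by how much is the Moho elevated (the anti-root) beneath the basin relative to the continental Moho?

12.9 km

Isostatic balance requires: replacing crust with seawater at the top is compensated by replacing crust with mantle at the base: d (ρ_c − ρ_w) = a (ρ_m − ρ_c).
a = d (ρ_c − ρ_w)/(ρ_m − ρ_c) = 4.73 km × 1670/610 = 12.9 km.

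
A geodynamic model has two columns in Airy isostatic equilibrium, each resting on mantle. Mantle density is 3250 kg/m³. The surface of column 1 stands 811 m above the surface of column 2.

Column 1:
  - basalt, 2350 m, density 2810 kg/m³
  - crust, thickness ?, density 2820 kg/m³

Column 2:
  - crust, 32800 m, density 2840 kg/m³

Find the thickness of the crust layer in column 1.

Take the compensation level at the base of the deeper column (depth z_c below the surface of column 1) and equate Σ ρ_i t_i down to z_c; mantle fills any gap and the z_c terms cancel.
Column 1: 2350×2810 + x×2820 + (z_c − 2350 − x)×3250
Column 2: 811×0 + 32800×2840 + (z_c − 811 − 32800)×3250
The z_c×3250 term appears on both sides and cancels. Collect the known terms of each column as K = Σ(ρt)_known − 3250 × (depth of known layers): K_1 = 6603500 − 3250×2350 = −1034000; K_2 = 93152000 − 3250×(811 + 32800) = −16083750.
Balance: K_1 − x×(3250 − 2820) = K_2, so x = (K_1 − K_2)/(3250 − 2820) = 15049800/430 = 35000 m.

35000 m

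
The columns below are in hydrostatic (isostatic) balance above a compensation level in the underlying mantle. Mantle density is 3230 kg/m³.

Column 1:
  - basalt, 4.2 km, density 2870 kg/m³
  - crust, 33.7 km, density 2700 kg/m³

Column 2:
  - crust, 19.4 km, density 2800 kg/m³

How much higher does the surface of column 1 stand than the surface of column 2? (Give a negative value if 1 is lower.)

For any compensation level in the mantle, the mantle terms cancel and isostasy reduces to e = (Σt_1 − Σt_2) − (Σ(ρt)_1 − Σ(ρt)_2) / ρ_m.
Σt_1 = 37.9 km; Σt_2 = 19.4 km; Σ(ρt)_1 = 103044; Σ(ρt)_2 = 54320 (in km·kg/m³).
e = (37.9 − 19.4) − (103044 − 54320) / 3230 = 3.42 km.

3.42 km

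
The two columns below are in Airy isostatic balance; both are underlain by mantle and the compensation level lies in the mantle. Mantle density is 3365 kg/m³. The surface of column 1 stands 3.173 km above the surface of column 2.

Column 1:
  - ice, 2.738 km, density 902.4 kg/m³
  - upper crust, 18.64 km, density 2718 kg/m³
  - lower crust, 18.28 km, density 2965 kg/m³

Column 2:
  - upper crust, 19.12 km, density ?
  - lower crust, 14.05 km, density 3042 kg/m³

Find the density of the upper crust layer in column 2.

2790 kg/m³

Take the compensation level at the base of the deeper column (depth z_c below the surface of column 1) and equate Σ ρ_i t_i down to z_c; mantle fills any gap and the z_c terms cancel.
Column 1: 2.738×902.4 + 18.64×2718 + 18.28×2965 + (z_c − 39.658)×3365
Column 2: 3.173×0 + 19.12×ρ + 14.05×3042 + (z_c − 3.173 − 33.17)×3365
The z_c×3365 term appears on both sides and cancels. Collect the known terms of each column as K = Σ(ρt)_known − 3365 × (depth of known layers): K_1 = 107334.491 − 3365×39.658 = −26114.6788; K_2 = 42740.1 − 3365×(3.173 + 33.17) = −79554.095.
Balance: K_1 = K_2 + 19.12×ρ, so ρ = (K_1 − K_2)/19.12 = 53439.4/19.12 = 2790 kg/m³.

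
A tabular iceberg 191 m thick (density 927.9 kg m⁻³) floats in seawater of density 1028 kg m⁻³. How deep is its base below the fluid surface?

172 m

Draft d = t ρ_obj/ρ_fluid = 191 m × 927.9/1028 = 172 m.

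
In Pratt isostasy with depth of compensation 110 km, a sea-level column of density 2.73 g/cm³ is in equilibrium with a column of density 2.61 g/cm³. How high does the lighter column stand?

5.06 km

ρ_ref D = ρ (D + h) → h = D (ρ_ref − ρ)/ρ.
h = 110 km × (2.73 − 2.61)/2.61 = 5.06 km.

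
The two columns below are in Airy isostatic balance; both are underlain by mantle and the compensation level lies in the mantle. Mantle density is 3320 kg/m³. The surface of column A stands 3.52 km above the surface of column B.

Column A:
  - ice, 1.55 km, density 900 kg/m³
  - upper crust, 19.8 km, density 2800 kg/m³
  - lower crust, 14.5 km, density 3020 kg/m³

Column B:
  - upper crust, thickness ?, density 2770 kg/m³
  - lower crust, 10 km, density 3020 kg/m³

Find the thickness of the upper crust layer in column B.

Take the compensation level at the base of the deeper column (depth z_c below the surface of column A) and equate Σ ρ_i t_i down to z_c; mantle fills any gap and the z_c terms cancel.
Column A: 1.55×900 + 19.8×2800 + 14.5×3020 + (z_c − 35.85)×3320
Column B: 3.52×0 + x×2770 + 10×3020 + (z_c − 3.52 − 10 − x)×3320
The z_c×3320 term appears on both sides and cancels. Collect the known terms of each column as K = Σ(ρt)_known − 3320 × (depth of known layers): K_A = 100625 − 3320×35.85 = −18397; K_B = 30200 − 3320×(3.52 + 10) = −14686.4.
Balance: K_A = K_B − x×(3320 − 2770), so x = (K_B − K_A)/(3320 − 2770) = 3710.6/550 = 6.75 km.

6.75 km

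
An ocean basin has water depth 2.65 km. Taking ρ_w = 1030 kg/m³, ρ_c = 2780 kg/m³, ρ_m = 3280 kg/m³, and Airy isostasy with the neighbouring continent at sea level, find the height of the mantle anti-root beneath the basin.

Equating mass per unit area of the two columns: replacing crust with seawater at the top is compensated by replacing crust with mantle at the base: d (ρ_c − ρ_w) = a (ρ_m − ρ_c).
a = d (ρ_c − ρ_w)/(ρ_m − ρ_c) = 2.65 km × 1750/500 = 9.28 km.

9.28 km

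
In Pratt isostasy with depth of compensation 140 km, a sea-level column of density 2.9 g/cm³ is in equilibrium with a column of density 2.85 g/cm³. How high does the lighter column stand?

2.46 km

ρ_ref D = ρ (D + h) → h = D (ρ_ref − ρ)/ρ.
h = 140 km × (2.9 − 2.85)/2.85 = 2.46 km.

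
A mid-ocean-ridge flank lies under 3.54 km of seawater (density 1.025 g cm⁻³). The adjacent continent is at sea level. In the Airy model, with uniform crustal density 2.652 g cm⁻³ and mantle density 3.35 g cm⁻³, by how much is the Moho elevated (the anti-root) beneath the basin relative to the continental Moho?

8.25 km

Balancing pressure at the compensation depth: replacing crust with seawater at the top is compensated by replacing crust with mantle at the base: d (ρ_c − ρ_w) = a (ρ_m − ρ_c).
a = d (ρ_c − ρ_w)/(ρ_m − ρ_c) = 3.54 km × 1.627/0.698 = 8.25 km.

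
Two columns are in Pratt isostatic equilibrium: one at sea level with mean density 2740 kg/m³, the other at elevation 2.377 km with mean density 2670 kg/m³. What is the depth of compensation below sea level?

90.7 km

ρ_ref D = ρ (D + h) → D (ρ_ref − ρ) = ρ h.
D = ρ h/(ρ_ref − ρ) = 2670 × 2.377 km/(2740 − 2670) = 90.7 km.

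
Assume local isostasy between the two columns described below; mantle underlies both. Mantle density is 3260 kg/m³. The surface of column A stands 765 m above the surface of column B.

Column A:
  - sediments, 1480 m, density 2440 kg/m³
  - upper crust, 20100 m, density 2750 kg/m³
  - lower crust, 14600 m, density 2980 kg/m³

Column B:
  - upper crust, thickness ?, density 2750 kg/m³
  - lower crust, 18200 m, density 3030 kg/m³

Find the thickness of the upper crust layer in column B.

Take the compensation level at the base of the deeper column (depth z_c below the surface of column A) and equate Σ ρ_i t_i down to z_c; mantle fills any gap and the z_c terms cancel.
Column A: 1480×2440 + 20100×2750 + 14600×2980 + (z_c − 36180)×3260
Column B: 765×0 + x×2750 + 18200×3030 + (z_c − 765 − 18200 − x)×3260
The z_c×3260 term appears on both sides and cancels. Collect the known terms of each column as K = Σ(ρt)_known − 3260 × (depth of known layers): K_A = 102394200 − 3260×36180 = −15552600; K_B = 55146000 − 3260×(765 + 18200) = −6679900.
Balance: K_A = K_B − x×(3260 − 2750), so x = (K_B − K_A)/(3260 − 2750) = 8872700/510 = 17400 m.

17400 m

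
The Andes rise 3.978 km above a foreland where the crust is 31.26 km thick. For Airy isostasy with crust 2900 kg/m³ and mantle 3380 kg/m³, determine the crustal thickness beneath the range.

Root depth r = h ρ_c / (ρ_m − ρ_c) = 3.978 km × 2900 / 480 = 24.03 km.
Total thickness = T + h + r = 31.26 km + 3.978 km + 24.03 km = 59.3 km.

59.3 km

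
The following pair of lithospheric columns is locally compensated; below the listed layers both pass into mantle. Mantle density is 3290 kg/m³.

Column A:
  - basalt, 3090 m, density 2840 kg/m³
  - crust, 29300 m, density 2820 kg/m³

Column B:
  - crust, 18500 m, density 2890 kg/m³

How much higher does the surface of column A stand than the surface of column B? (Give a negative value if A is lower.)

2360 m

For any compensation level in the mantle, the mantle terms cancel and isostasy reduces to e = (Σt_A − Σt_B) − (Σ(ρt)_A − Σ(ρt)_B) / ρ_m.
Σt_A = 32390 m; Σt_B = 18500 m; Σ(ρt)_A = 91401600; Σ(ρt)_B = 53465000 (in m·kg/m³).
e = (32390 − 18500) − (91401600 − 53465000) / 3290 = 2360 m.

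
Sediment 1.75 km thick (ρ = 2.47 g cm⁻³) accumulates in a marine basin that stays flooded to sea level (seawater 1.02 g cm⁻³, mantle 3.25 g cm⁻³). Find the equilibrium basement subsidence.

Submarine loading: the sediment displaces seawater, and the subsidence is in turn flooded, so s (ρ_m − ρ_w) = t (ρ_sed − ρ_w).
s = 1.75 km × (2.47 − 1.02) / (3.25 − 1.02) = 1.14 km.

1.14 km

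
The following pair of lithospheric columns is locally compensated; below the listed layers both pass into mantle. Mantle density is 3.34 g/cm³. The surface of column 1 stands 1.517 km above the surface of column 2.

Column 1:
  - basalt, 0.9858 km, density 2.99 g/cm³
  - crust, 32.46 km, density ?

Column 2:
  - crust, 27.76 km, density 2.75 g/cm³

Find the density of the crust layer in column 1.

2.69 g/cm³

Take the compensation level at the base of the deeper column (depth z_c below the surface of column 1) and equate Σ ρ_i t_i down to z_c; mantle fills any gap and the z_c terms cancel.
Column 1: 0.9858×2.99 + 32.46×ρ + (z_c − 33.4458)×3.34
Column 2: 1.517×0 + 27.76×2.75 + (z_c − 1.517 − 27.76)×3.34
The z_c×3.34 term appears on both sides and cancels. Collect the known terms of each column as K = Σ(ρt)_known − 3.34 × (depth of known layers): K_1 = 2.947542 − 3.34×33.4458 = −108.76143; K_2 = 76.34 − 3.34×(1.517 + 27.76) = −21.44518.
Balance: K_1 + 32.46×ρ = K_2, so ρ = (K_2 − K_1)/32.46 = 87.3163/32.46 = 2.69 g/cm³.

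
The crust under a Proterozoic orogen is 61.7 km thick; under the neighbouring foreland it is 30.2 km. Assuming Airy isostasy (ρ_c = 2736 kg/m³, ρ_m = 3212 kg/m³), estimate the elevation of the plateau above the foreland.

Excess crust Δ = 61.7 km − 30.2 km = 31.5 km, split between elevation h and root r with h + r = Δ.
Airy balance ρ_c h = (ρ_m − ρ_c) r gives r = h ρ_c/(ρ_m − ρ_c), so h (1 + ρ_c/(ρ_m − ρ_c)) = Δ, i.e. h = Δ (ρ_m − ρ_c)/ρ_m.
h = 31.5 km × 476/3212 = 4.67 km.

4.67 km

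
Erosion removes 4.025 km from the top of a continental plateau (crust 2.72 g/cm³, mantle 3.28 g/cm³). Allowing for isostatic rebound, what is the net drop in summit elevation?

0.687 km

Rebound u = e ρ_c/ρ_m = 4.025 km × 2.72/3.28 = 3.338 km.
Net surface drop = e − u = 4.025 km − 3.338 km = e (ρ_m − ρ_c)/ρ_m = 0.687 km.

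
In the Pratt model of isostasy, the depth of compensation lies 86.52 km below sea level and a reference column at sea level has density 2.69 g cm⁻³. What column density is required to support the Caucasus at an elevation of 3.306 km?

Pratt balance: ρ_ref D = ρ (D + h).
ρ = ρ_ref D/(D + h) = 2.69 × 86.52 km/(86.52 km + 3.306 km) = 2.59 g cm⁻³.

2.59 g cm⁻³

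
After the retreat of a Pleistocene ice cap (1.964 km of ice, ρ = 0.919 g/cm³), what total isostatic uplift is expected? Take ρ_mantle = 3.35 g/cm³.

Removing the load lets mantle flow back in; uplift u satisfies ρ_ice t = ρ_m u.
u = t ρ_ice/ρ_m = 1.964 km × 0.919/3.35 = 0.539 km.

0.539 km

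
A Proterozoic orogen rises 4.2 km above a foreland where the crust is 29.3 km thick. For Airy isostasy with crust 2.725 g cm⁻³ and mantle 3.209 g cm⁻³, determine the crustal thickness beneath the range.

Root depth r = h ρ_c / (ρ_m − ρ_c) = 4.2 km × 2.725 / 0.484 = 23.65 km.
Total thickness = T + h + r = 29.3 km + 4.2 km + 23.65 km = 57.1 km.

57.1 km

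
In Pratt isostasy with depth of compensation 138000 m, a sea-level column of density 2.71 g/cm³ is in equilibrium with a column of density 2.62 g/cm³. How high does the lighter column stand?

ρ_ref D = ρ (D + h) → h = D (ρ_ref − ρ)/ρ.
h = 138000 m × (2.71 − 2.62)/2.62 = 4740 m.

4740 m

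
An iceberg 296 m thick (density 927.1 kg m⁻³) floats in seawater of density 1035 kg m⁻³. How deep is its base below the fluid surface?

Draft d = t ρ_obj/ρ_fluid = 296 m × 927.1/1035 = 265 m.

265 m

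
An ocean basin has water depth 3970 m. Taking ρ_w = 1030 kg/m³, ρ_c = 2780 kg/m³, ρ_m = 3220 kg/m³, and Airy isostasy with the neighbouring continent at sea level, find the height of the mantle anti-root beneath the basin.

15800 m

Balancing pressure at the compensation depth: replacing crust with seawater at the top is compensated by replacing crust with mantle at the base: d (ρ_c − ρ_w) = a (ρ_m − ρ_c).
a = d (ρ_c − ρ_w)/(ρ_m − ρ_c) = 3970 m × 1750/440 = 15800 m.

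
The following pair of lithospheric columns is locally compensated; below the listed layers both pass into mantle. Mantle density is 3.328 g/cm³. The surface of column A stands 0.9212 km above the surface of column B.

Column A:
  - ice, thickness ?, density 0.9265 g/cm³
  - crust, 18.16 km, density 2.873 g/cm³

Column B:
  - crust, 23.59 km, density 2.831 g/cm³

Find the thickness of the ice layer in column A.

Take the compensation level at the base of the deeper column (depth z_c below the surface of column A) and equate Σ ρ_i t_i down to z_c; mantle fills any gap and the z_c terms cancel.
Column A: x×0.9265 + 18.16×2.873 + (z_c − 18.16 − x)×3.328
Column B: 0.9212×0 + 23.59×2.831 + (z_c − 0.9212 − 23.59)×3.328
The z_c×3.328 term appears on both sides and cancels. Collect the known terms of each column as K = Σ(ρt)_known − 3.328 × (depth of known layers): K_A = 52.17368 − 3.328×18.16 = −8.2628; K_B = 66.78329 − 3.328×(0.9212 + 23.59) = −14.7899836.
Balance: K_A − x×(3.328 − 0.9265) = K_B, so x = (K_A − K_B)/(3.328 − 0.9265) = 6.52718/2.4015 = 2.72 km.

2.72 km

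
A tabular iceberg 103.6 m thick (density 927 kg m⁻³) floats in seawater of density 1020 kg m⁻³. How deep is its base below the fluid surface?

94.2 m

Draft d = t ρ_obj/ρ_fluid = 103.6 m × 927/1020 = 94.2 m.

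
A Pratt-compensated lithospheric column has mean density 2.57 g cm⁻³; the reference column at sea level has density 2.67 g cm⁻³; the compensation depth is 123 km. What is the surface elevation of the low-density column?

4.79 km

ρ_ref D = ρ (D + h) → h = D (ρ_ref − ρ)/ρ.
h = 123 km × (2.67 − 2.57)/2.57 = 4.79 km.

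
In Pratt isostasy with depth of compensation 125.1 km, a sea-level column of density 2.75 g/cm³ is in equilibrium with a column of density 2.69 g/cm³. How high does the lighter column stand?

2.79 km

ρ_ref D = ρ (D + h) → h = D (ρ_ref − ρ)/ρ.
h = 125.1 km × (2.75 − 2.69)/2.69 = 2.79 km.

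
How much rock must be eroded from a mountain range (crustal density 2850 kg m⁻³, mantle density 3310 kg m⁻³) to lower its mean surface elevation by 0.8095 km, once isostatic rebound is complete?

5.82 km

Net drop Δ = e − u = e − e ρ_c/ρ_m = e (ρ_m − ρ_c)/ρ_m.
e = Δ ρ_m/(ρ_m − ρ_c) = 0.8095 km × 3310/460 = 5.82 km.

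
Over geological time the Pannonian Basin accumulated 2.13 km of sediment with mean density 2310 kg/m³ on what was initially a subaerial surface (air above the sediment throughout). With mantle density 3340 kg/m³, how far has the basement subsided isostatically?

1.47 km

Subaerial load: s = t ρ_sed / ρ_m = 2.13 km × 2310/3340 = 1.47 km.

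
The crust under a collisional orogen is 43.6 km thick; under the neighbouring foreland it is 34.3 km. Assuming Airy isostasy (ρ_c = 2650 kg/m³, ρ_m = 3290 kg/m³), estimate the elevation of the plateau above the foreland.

1.81 km

Excess crust Δ = 43.6 km − 34.3 km = 9.3 km, split between elevation h and root r with h + r = Δ.
Airy balance ρ_c h = (ρ_m − ρ_c) r gives r = h ρ_c/(ρ_m − ρ_c), so h (1 + ρ_c/(ρ_m − ρ_c)) = Δ, i.e. h = Δ (ρ_m − ρ_c)/ρ_m.
h = 9.3 km × 640/3290 = 1.81 km.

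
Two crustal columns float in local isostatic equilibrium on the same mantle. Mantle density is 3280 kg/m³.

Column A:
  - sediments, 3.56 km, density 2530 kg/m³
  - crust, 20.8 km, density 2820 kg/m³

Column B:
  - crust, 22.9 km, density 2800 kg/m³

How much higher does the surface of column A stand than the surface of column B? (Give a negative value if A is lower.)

For any compensation level in the mantle, the mantle terms cancel and isostasy reduces to e = (Σt_A − Σt_B) − (Σ(ρt)_A − Σ(ρt)_B) / ρ_m.
Σt_A = 24.36 km; Σt_B = 22.9 km; Σ(ρt)_A = 67662.8; Σ(ρt)_B = 64120 (in km·kg/m³).
e = (24.36 − 22.9) − (67662.8 − 64120) / 3280 = 0.38 km.

0.38 km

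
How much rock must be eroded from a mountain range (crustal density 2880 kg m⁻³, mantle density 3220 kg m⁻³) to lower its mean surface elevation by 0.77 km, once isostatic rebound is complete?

Net drop Δ = e − u = e − e ρ_c/ρ_m = e (ρ_m − ρ_c)/ρ_m.
e = Δ ρ_m/(ρ_m − ρ_c) = 0.77 km × 3220/340 = 7.29 km.

7.29 km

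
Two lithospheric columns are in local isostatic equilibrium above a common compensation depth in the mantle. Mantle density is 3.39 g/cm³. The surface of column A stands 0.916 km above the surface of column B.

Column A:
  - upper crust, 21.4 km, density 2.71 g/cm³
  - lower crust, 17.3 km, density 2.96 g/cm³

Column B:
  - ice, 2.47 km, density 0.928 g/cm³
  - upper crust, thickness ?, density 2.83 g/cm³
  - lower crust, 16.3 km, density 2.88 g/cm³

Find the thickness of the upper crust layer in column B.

Take the compensation level at the base of the deeper column (depth z_c below the surface of column A) and equate Σ ρ_i t_i down to z_c; mantle fills any gap and the z_c terms cancel.
Column A: 21.4×2.71 + 17.3×2.96 + (z_c − 38.7)×3.39
Column B: 0.916×0 + 2.47×0.928 + x×2.83 + 16.3×2.88 + (z_c − 0.916 − 18.77 − x)×3.39
The z_c×3.39 term appears on both sides and cancels. Collect the known terms of each column as K = Σ(ρt)_known − 3.39 × (depth of known layers): K_A = 109.202 − 3.39×38.7 = −21.991; K_B = 49.23616 − 3.39×(0.916 + 18.77) = −17.49938.
Balance: K_A = K_B − x×(3.39 − 2.83), so x = (K_B − K_A)/(3.39 − 2.83) = 4.49162/0.56 = 8.02 km.

8.02 km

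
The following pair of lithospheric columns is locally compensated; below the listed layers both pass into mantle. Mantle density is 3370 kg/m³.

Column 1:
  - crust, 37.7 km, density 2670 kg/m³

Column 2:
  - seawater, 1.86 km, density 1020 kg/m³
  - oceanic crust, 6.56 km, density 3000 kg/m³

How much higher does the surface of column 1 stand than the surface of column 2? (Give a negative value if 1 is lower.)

5.81 km

For any compensation level in the mantle, the mantle terms cancel and isostasy reduces to e = (Σt_1 − Σt_2) − (Σ(ρt)_1 − Σ(ρt)_2) / ρ_m.
Σt_1 = 37.7 km; Σt_2 = 8.42 km; Σ(ρt)_1 = 100659; Σ(ρt)_2 = 21577.2 (in km·kg/m³).
e = (37.7 − 8.42) − (100659 − 21577.2) / 3370 = 5.81 km.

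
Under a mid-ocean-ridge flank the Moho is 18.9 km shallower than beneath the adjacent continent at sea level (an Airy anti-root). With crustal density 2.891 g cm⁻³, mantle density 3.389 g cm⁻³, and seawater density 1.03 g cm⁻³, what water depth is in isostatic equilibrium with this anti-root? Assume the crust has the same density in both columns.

5.06 km

Replacing a thickness d of crust by seawater at the top must be balanced by replacing crust with mantle at the base: d (ρ_c − ρ_w) = a (ρ_m − ρ_c).
d = a (ρ_m − ρ_c)/(ρ_c − ρ_w) = 18.9 km × 0.498/1.861 = 5.06 km.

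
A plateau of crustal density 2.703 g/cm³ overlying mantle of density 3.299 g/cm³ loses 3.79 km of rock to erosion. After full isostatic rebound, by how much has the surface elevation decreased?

0.685 km

Rebound u = e ρ_c/ρ_m = 3.79 km × 2.703/3.299 = 3.105 km.
Net surface drop = e − u = 3.79 km − 3.105 km = e (ρ_m − ρ_c)/ρ_m = 0.685 km.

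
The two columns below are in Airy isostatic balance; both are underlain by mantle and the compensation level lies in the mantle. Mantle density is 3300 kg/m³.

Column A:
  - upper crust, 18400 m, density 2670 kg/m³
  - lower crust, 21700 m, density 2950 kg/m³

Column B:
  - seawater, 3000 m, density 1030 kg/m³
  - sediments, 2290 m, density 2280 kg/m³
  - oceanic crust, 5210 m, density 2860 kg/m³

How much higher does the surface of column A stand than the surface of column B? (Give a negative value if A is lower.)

For any compensation level in the mantle, the mantle terms cancel and isostasy reduces to e = (Σt_A − Σt_B) − (Σ(ρt)_A − Σ(ρt)_B) / ρ_m.
Σt_A = 40100 m; Σt_B = 10500 m; Σ(ρt)_A = 113143000; Σ(ρt)_B = 23211800 (in m·kg/m³).
e = (40100 − 10500) − (113143000 − 23211800) / 3300 = 2350 m.

2350 m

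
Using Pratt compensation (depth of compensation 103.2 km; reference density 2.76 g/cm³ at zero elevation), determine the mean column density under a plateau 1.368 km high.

Pratt balance: ρ_ref D = ρ (D + h).
ρ = ρ_ref D/(D + h) = 2.76 × 103.2 km/(103.2 km + 1.368 km) = 2.72 g/cm³.

2.72 g/cm³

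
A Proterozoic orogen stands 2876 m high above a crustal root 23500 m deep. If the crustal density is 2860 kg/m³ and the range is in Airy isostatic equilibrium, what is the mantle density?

Airy balance: ρ_c h = (ρ_m − ρ_c) r → ρ_m = ρ_c (1 + h/r).
ρ_m = 2860 × (1 + 2876 m/23500 m) = 3210 kg/m³.

3210 kg/m³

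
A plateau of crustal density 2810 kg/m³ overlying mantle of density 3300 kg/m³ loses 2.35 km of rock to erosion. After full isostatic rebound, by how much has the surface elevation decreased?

0.349 km

Rebound u = e ρ_c/ρ_m = 2.35 km × 2810/3300 = 2.001 km.
Net surface drop = e − u = 2.35 km − 2.001 km = e (ρ_m − ρ_c)/ρ_m = 0.349 km.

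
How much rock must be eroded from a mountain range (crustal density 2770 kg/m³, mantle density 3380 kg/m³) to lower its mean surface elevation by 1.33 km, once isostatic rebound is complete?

7.37 km

Net drop Δ = e − u = e − e ρ_c/ρ_m = e (ρ_m − ρ_c)/ρ_m.
e = Δ ρ_m/(ρ_m − ρ_c) = 1.33 km × 3380/610 = 7.37 km.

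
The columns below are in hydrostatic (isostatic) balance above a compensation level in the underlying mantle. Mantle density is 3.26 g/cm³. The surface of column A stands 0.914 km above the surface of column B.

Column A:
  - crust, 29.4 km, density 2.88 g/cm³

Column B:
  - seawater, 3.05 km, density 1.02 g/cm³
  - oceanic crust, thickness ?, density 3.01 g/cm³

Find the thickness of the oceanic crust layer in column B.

5.44 km

Take the compensation level at the base of the deeper column (depth z_c below the surface of column A) and equate Σ ρ_i t_i down to z_c; mantle fills any gap and the z_c terms cancel.
Column A: 29.4×2.88 + (z_c − 29.4)×3.26
Column B: 0.914×0 + 3.05×1.02 + x×3.01 + (z_c − 0.914 − 3.05 − x)×3.26
The z_c×3.26 term appears on both sides and cancels. Collect the known terms of each column as K = Σ(ρt)_known − 3.26 × (depth of known layers): K_A = 84.672 − 3.26×29.4 = −11.172; K_B = 3.111 − 3.26×(0.914 + 3.05) = −9.81164.
Balance: K_A = K_B − x×(3.26 − 3.01), so x = (K_B − K_A)/(3.26 − 3.01) = 1.36036/0.25 = 5.44 km.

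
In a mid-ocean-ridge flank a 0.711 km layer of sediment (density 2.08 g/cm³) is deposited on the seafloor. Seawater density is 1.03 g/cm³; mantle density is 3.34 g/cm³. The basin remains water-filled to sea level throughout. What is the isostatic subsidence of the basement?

Submarine loading: the sediment displaces seawater, and the subsidence is in turn flooded, so s (ρ_m − ρ_w) = t (ρ_sed − ρ_w).
s = 0.711 km × (2.08 − 1.03) / (3.34 − 1.03) = 0.323 km.

0.323 km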